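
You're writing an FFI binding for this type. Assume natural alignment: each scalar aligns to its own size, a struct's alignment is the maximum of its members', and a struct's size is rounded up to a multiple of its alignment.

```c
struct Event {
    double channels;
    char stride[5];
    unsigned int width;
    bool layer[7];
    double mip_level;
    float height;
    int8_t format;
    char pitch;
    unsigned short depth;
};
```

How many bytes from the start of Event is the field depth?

0..8  channels  (8B, 8-aligned)
8..13  stride  (5B, 1-aligned)
13..16  -- padding (3B)
16..20  width  (4B, 4-aligned)
20..27  layer  (7B, 1-aligned)
27..32  -- padding (5B)
32..40  mip_level  (8B, 8-aligned)
40..44  height  (4B, 4-aligned)
44..45  format  (1B, 1-aligned)
45..46  pitch  (1B, 1-aligned)
46..48  depth  (2B, 2-aligned)

46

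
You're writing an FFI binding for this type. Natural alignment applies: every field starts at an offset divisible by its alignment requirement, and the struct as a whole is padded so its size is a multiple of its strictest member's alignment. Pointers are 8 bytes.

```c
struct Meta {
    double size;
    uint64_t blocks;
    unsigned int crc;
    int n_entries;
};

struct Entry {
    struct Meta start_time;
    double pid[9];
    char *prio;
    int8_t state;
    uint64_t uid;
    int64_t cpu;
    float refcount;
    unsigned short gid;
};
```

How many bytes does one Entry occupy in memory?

136

Meta: 0..8  size  (8B, 8-aligned); 8..16  blocks  (8B, 8-aligned); 16..20  crc  (4B, 4-aligned); 20..24  n_entries  (4B, 4-aligned); sizeof = 24, alignof = 8
0..24  start_time  (24B, 8-aligned)
24..96  pid  (72B, 8-aligned)
96..104  prio  (8B, 8-aligned)
104..105  state  (1B, 1-aligned)
105..112  -- padding (7B)
112..120  uid  (8B, 8-aligned)
120..128  cpu  (8B, 8-aligned)
128..132  refcount  (4B, 4-aligned)
132..134  gid  (2B, 2-aligned)
134..136  -- tail padding (2B)
sizeof = 136, alignof = 8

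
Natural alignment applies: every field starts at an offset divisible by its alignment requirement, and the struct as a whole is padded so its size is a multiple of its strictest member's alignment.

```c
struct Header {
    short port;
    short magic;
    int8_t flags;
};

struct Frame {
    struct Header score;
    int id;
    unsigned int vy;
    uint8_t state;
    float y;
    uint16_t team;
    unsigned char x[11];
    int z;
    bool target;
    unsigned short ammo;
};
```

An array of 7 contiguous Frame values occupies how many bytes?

336

Header: 0..2  port  (2B, 2-aligned); 2..4  magic  (2B, 2-aligned); 4..5  flags  (1B, 1-aligned); 5..6  -- tail padding (1B); sizeof = 6, alignof = 2
0..6  score  (6B, 2-aligned)
6..8  -- padding (2B)
8..12  id  (4B, 4-aligned)
12..16  vy  (4B, 4-aligned)
16..17  state  (1B, 1-aligned)
17..20  -- padding (3B)
20..24  y  (4B, 4-aligned)
24..26  team  (2B, 2-aligned)
26..37  x  (11B, 1-aligned)
37..40  -- padding (3B)
40..44  z  (4B, 4-aligned)
44..45  target  (1B, 1-aligned)
45..46  -- padding (1B)
46..48  ammo  (2B, 2-aligned)
sizeof = 48, alignof = 4
array of 7: 7 × 48 = 336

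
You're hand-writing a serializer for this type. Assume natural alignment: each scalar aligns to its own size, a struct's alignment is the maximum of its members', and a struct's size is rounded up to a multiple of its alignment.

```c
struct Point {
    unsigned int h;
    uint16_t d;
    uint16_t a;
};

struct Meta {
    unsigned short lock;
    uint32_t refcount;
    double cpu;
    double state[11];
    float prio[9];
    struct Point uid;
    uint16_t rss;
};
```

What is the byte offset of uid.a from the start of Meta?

Point: h at 0 (size 4, align 4) → ends 4; d at 4 (size 2, align 2) → ends 6; a at 6 (size 2, align 2) → ends 8; total 8 bytes, alignment 4
lock at 0 (size 2, align 2) → ends 2
pad 2 to align 4 for refcount
refcount at 4 (size 4, align 4) → ends 8
cpu at 8 (size 8, align 8) → ends 16
state at 16 (size 88, align 8) → ends 104
prio at 104 (size 36, align 4) → ends 140
uid at 140 (size 8, align 4) → ends 148
within Point: a at 6
140 + 6 = 146

146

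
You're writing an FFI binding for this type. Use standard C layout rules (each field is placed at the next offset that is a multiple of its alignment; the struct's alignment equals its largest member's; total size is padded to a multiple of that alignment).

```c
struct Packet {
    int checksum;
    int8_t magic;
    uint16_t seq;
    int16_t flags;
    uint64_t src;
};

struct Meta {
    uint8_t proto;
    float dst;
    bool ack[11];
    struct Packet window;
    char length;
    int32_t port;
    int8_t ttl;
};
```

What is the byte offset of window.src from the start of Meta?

40

Packet: @0: checksum [4B, align 4] → 4; @4: magic [1B, align 1] → 5; +1 pad (align 2); @6: seq [2B, align 2] → 8; @8: flags [2B, align 2] → 10; +6 pad (align 8); @16: src [8B, align 8] → 24; size 24, align 8
@0: proto [1B, align 1] → 1
+3 pad (align 4)
@4: dst [4B, align 4] → 8
@8: ack [11B, align 1] → 19
+5 pad (align 8)
@24: window [24B, align 8] → 48
within Packet: src at 16
24 + 16 = 40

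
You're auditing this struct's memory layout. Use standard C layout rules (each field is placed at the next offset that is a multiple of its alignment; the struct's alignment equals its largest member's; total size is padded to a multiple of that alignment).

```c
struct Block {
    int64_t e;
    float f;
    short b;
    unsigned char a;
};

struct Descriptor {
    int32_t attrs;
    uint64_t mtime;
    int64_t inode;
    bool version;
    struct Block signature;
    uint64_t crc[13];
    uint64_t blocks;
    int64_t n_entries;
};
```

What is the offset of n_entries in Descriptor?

Block: 0..8  e  (8B, 8-aligned); 8..12  f  (4B, 4-aligned); 12..14  b  (2B, 2-aligned); 14..15  a  (1B, 1-aligned); 15..16  -- tail padding (1B); sizeof = 16, alignof = 8
0..4  attrs  (4B, 4-aligned)
4..8  -- padding (4B)
8..16  mtime  (8B, 8-aligned)
16..24  inode  (8B, 8-aligned)
24..25  version  (1B, 1-aligned)
25..32  -- padding (7B)
32..48  signature  (16B, 8-aligned)
48..152  crc  (104B, 8-aligned)
152..160  blocks  (8B, 8-aligned)
160..168  n_entries  (8B, 8-aligned)

160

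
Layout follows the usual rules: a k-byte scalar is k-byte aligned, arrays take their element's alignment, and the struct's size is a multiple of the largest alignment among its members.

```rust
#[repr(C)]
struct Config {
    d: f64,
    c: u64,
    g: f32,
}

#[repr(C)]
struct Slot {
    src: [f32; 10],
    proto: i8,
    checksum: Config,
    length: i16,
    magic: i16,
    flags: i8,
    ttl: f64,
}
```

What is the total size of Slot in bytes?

Config: 0..8  d  (8B, 8-aligned); 8..16  c  (8B, 8-aligned); 16..20  g  (4B, 4-aligned); 20..24  -- tail padding (4B); sizeof = 24, alignof = 8
0..40  src  (40B, 4-aligned)
40..41  proto  (1B, 1-aligned)
41..48  -- padding (7B)
48..72  checksum  (24B, 8-aligned)
72..74  length  (2B, 2-aligned)
74..76  magic  (2B, 2-aligned)
76..77  flags  (1B, 1-aligned)
77..80  -- padding (3B)
80..88  ttl  (8B, 8-aligned)
sizeof = 88, alignof = 8

88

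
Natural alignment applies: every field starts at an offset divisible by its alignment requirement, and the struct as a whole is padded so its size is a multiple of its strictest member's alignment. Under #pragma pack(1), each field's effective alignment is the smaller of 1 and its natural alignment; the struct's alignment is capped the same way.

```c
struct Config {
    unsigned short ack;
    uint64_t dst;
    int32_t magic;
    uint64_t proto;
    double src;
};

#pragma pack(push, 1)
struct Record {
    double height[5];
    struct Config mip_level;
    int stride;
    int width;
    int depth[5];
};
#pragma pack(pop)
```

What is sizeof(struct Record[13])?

Config: @0: ack [2B, align 2] → 2; +6 pad (align 8); @8: dst [8B, align 8] → 16; @16: magic [4B, align 4] → 20; +4 pad (align 8); @24: proto [8B, align 8] → 32; @32: src [8B, align 8] → 40; size 40, align 8
@0: height [40B, align 1] → 40
@40: mip_level [40B, align 1] → 80
@80: stride [4B, align 1] → 84
@84: width [4B, align 1] → 88
@88: depth [20B, align 1] → 108
size 108, align 1
array of 13: 13 × 108 = 1404

1404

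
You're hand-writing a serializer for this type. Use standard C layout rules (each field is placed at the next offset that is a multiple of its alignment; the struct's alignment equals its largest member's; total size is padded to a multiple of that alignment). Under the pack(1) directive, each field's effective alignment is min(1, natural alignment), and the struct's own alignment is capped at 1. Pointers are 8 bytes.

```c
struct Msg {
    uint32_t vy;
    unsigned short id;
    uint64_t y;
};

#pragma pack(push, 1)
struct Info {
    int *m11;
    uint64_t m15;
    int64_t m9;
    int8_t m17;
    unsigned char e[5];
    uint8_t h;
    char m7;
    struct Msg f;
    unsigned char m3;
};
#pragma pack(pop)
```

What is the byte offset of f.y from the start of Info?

Msg: 0..4  vy  (4B, 4-aligned); 4..6  id  (2B, 2-aligned); 6..8  -- padding (2B); 8..16  y  (8B, 8-aligned); sizeof = 16, alignof = 8
0..8  m11  (8B, 1-aligned)
8..16  m15  (8B, 1-aligned)
16..24  m9  (8B, 1-aligned)
24..25  m17  (1B, 1-aligned)
25..30  e  (5B, 1-aligned)
30..31  h  (1B, 1-aligned)
31..32  m7  (1B, 1-aligned)
32..48  f  (16B, 1-aligned)
within Msg: y at 8
32 + 8 = 40

40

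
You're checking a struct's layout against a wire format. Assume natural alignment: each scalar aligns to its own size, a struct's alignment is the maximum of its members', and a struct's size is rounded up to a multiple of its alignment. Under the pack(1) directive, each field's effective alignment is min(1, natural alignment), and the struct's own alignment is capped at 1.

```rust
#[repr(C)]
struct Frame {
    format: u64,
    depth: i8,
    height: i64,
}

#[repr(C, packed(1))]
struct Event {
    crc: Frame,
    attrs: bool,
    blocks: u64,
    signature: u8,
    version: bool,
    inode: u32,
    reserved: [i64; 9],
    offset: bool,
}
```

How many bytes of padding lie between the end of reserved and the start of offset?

0

Frame: 0..8  format  (8B, 8-aligned); 8..9  depth  (1B, 1-aligned); 9..16  -- padding (7B); 16..24  height  (8B, 8-aligned); sizeof = 24, alignof = 8
0..24  crc  (24B, 1-aligned)
24..25  attrs  (1B, 1-aligned)
25..33  blocks  (8B, 1-aligned)
33..34  signature  (1B, 1-aligned)
34..35  version  (1B, 1-aligned)
35..39  inode  (4B, 1-aligned)
39..111  reserved  (72B, 1-aligned)
111..112  offset  (1B, 1-aligned)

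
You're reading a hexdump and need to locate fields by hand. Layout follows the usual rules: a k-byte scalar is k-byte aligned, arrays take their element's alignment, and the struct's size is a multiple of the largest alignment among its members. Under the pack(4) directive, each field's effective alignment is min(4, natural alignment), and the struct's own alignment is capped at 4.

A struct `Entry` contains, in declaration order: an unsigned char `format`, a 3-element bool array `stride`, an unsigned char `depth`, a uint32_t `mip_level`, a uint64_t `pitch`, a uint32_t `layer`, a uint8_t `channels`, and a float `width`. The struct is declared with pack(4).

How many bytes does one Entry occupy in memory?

format at 0 (size 1, align 1) → ends 1
stride at 1 (size 3, align 1) → ends 4
depth at 4 (size 1, align 1) → ends 5
pad 3 to align 4 for mip_level
mip_level at 8 (size 4, align 4) → ends 12
pitch at 12 (size 8, align 4) → ends 20
layer at 20 (size 4, align 4) → ends 24
channels at 24 (size 1, align 1) → ends 25
pad 3 to align 4 for width
width at 28 (size 4, align 4) → ends 32
total 32 bytes, alignment 4

32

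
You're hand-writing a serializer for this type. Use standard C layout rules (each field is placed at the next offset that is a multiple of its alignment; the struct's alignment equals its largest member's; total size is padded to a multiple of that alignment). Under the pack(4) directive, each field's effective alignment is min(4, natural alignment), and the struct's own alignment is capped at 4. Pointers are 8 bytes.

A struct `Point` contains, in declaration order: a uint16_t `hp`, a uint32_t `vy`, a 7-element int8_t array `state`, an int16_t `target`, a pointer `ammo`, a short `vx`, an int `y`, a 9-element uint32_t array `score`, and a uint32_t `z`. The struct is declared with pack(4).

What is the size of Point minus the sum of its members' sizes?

7

hp at 0 (size 2, align 2) → ends 2
pad 2 to align 4 for vy
vy at 4 (size 4, align 4) → ends 8
state at 8 (size 7, align 1) → ends 15
pad 1 to align 2 for target
target at 16 (size 2, align 2) → ends 18
pad 2 to align 4 for ammo
ammo at 20 (size 8, align 4) → ends 28
vx at 28 (size 2, align 2) → ends 30
pad 2 to align 4 for y
y at 32 (size 4, align 4) → ends 36
score at 36 (size 36, align 4) → ends 72
z at 72 (size 4, align 4) → ends 76
total 76 bytes, alignment 4
data bytes 69, size 76 → padding 7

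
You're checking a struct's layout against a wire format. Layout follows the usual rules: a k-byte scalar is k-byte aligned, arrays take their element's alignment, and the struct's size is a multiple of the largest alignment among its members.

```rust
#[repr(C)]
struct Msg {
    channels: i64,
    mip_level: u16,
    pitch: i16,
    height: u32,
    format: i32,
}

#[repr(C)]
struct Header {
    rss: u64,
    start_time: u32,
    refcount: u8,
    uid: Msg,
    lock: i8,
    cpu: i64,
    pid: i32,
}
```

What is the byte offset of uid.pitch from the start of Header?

26

Msg: @0: channels [8B, align 8] → 8; @8: mip_level [2B, align 2] → 10; @10: pitch [2B, align 2] → 12; @12: height [4B, align 4] → 16; @16: format [4B, align 4] → 20; +4 tail pad (align 8); size 24, align 8
@0: rss [8B, align 8] → 8
@8: start_time [4B, align 4] → 12
@12: refcount [1B, align 1] → 13
+3 pad (align 8)
@16: uid [24B, align 8] → 40
within Msg: pitch at 10
16 + 10 = 26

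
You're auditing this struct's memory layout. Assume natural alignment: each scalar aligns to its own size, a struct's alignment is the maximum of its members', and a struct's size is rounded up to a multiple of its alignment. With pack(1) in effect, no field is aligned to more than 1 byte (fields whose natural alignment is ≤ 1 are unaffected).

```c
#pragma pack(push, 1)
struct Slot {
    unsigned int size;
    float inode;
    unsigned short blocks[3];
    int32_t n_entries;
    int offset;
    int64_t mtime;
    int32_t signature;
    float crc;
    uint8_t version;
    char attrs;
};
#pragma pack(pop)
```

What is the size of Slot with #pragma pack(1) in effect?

40

@0: size [4B, align 1] → 4
@4: inode [4B, align 1] → 8
@8: blocks [6B, align 1] → 14
@14: n_entries [4B, align 1] → 18
@18: offset [4B, align 1] → 22
@22: mtime [8B, align 1] → 30
@30: signature [4B, align 1] → 34
@34: crc [4B, align 1] → 38
@38: version [1B, align 1] → 39
@39: attrs [1B, align 1] → 40
size 40, align 1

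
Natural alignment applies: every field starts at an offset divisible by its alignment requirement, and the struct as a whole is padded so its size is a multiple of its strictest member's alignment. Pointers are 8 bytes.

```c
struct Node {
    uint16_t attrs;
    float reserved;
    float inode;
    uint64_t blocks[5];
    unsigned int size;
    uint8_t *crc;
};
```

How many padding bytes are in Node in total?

attrs at 0 (size 2, align 2) → ends 2
pad 2 to align 4 for reserved
reserved at 4 (size 4, align 4) → ends 8
inode at 8 (size 4, align 4) → ends 12
pad 4 to align 8 for blocks
blocks at 16 (size 40, align 8) → ends 56
size at 56 (size 4, align 4) → ends 60
pad 4 to align 8 for crc
crc at 64 (size 8, align 8) → ends 72
total 72 bytes, alignment 8
data bytes 62, size 72 → padding 10

10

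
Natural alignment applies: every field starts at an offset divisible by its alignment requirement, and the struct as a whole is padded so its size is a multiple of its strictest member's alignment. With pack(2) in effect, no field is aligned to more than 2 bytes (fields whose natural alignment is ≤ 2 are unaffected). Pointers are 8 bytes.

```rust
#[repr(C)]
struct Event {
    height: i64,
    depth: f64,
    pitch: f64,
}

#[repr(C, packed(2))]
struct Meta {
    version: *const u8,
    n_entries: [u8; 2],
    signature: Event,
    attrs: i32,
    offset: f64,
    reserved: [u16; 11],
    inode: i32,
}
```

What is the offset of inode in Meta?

68

Event: 0..8  height  (8B, 8-aligned); 8..16  depth  (8B, 8-aligned); 16..24  pitch  (8B, 8-aligned); sizeof = 24, alignof = 8
0..8  version  (8B, 2-aligned)
8..10  n_entries  (2B, 1-aligned)
10..34  signature  (24B, 2-aligned)
34..38  attrs  (4B, 2-aligned)
38..46  offset  (8B, 2-aligned)
46..68  reserved  (22B, 2-aligned)
68..72  inode  (4B, 2-aligned)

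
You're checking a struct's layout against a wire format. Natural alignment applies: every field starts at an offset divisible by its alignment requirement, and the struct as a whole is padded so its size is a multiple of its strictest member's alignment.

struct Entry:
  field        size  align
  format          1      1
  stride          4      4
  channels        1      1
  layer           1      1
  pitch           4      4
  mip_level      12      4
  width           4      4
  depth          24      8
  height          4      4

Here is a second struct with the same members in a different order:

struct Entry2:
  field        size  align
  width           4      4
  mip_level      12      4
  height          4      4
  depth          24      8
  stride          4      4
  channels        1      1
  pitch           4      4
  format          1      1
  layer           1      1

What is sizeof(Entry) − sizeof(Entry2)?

0

0..1  format  (1B, 1-aligned)
1..4  -- padding (3B)
4..8  stride  (4B, 4-aligned)
8..9  channels  (1B, 1-aligned)
9..10  layer  (1B, 1-aligned)
10..12  -- padding (2B)
12..16  pitch  (4B, 4-aligned)
16..28  mip_level  (12B, 4-aligned)
28..32  width  (4B, 4-aligned)
32..56  depth  (24B, 8-aligned)
56..60  height  (4B, 4-aligned)
60..64  -- tail padding (4B)
sizeof = 64, alignof = 8
— Entry2 —
0..4  width  (4B, 4-aligned)
4..16  mip_level  (12B, 4-aligned)
16..20  height  (4B, 4-aligned)
20..24  -- padding (4B)
24..48  depth  (24B, 8-aligned)
48..52  stride  (4B, 4-aligned)
52..53  channels  (1B, 1-aligned)
53..56  -- padding (3B)
56..60  pitch  (4B, 4-aligned)
60..61  format  (1B, 1-aligned)
61..62  layer  (1B, 1-aligned)
62..64  -- tail padding (2B)
sizeof = 64, alignof = 8
64 − 64 = 0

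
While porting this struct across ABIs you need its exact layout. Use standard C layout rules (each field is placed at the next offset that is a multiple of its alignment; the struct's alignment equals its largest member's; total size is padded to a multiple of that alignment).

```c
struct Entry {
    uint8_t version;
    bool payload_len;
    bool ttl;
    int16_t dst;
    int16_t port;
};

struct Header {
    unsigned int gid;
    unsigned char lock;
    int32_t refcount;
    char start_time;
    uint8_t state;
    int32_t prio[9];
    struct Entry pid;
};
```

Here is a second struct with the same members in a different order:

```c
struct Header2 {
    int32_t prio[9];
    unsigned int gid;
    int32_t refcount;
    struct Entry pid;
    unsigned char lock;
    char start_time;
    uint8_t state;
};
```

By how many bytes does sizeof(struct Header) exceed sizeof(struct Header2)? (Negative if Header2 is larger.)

Entry: 0..1  version  (1B, 1-aligned); 1..2  payload_len  (1B, 1-aligned); 2..3  ttl  (1B, 1-aligned); 3..4  -- padding (1B); 4..6  dst  (2B, 2-aligned); 6..8  port  (2B, 2-aligned); sizeof = 8, alignof = 2
0..4  gid  (4B, 4-aligned)
4..5  lock  (1B, 1-aligned)
5..8  -- padding (3B)
8..12  refcount  (4B, 4-aligned)
12..13  start_time  (1B, 1-aligned)
13..14  state  (1B, 1-aligned)
14..16  -- padding (2B)
16..52  prio  (36B, 4-aligned)
52..60  pid  (8B, 2-aligned)
sizeof = 60, alignof = 4
— Header2 —
0..36  prio  (36B, 4-aligned)
36..40  gid  (4B, 4-aligned)
40..44  refcount  (4B, 4-aligned)
44..52  pid  (8B, 2-aligned)
52..53  lock  (1B, 1-aligned)
53..54  start_time  (1B, 1-aligned)
54..55  state  (1B, 1-aligned)
55..56  -- tail padding (1B)
sizeof = 56, alignof = 4
60 − 56 = 4

4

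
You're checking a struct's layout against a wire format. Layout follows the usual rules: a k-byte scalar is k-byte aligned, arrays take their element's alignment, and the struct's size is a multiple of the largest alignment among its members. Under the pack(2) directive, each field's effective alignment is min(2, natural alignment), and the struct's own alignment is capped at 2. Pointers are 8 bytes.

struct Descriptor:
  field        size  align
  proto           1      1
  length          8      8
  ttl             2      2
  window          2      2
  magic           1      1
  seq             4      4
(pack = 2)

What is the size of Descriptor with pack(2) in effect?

0..1  proto  (1B, 1-aligned)
1..2  -- padding (1B)
2..10  length  (8B, 2-aligned)
10..12  ttl  (2B, 2-aligned)
12..14  window  (2B, 2-aligned)
14..15  magic  (1B, 1-aligned)
15..16  -- padding (1B)
16..20  seq  (4B, 2-aligned)
sizeof = 20, alignof = 2

20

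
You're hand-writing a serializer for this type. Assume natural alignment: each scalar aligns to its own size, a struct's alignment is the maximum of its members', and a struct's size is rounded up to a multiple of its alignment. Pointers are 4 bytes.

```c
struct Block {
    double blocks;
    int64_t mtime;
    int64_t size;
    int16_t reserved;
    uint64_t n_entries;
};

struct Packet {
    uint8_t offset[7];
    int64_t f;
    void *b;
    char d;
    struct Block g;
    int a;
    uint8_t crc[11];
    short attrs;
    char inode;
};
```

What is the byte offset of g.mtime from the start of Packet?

32

Block: blocks at 0 (size 8, align 8) → ends 8; mtime at 8 (size 8, align 8) → ends 16; size at 16 (size 8, align 8) → ends 24; reserved at 24 (size 2, align 2) → ends 26; pad 6 to align 8 for n_entries; n_entries at 32 (size 8, align 8) → ends 40; total 40 bytes, alignment 8
offset at 0 (size 7, align 1) → ends 7
pad 1 to align 8 for f
f at 8 (size 8, align 8) → ends 16
b at 16 (size 4, align 4) → ends 20
d at 20 (size 1, align 1) → ends 21
pad 3 to align 8 for g
g at 24 (size 40, align 8) → ends 64
within Block: mtime at 8
24 + 8 = 32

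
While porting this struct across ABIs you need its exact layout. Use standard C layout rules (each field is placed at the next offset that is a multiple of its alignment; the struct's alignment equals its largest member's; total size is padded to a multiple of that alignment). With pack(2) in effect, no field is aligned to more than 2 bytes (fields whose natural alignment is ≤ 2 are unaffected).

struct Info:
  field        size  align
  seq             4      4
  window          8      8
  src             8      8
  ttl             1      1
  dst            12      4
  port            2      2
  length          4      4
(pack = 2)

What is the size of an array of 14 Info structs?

seq at 0 (size 4, align 2) → ends 4
window at 4 (size 8, align 2) → ends 12
src at 12 (size 8, align 2) → ends 20
ttl at 20 (size 1, align 1) → ends 21
pad 1 to align 2 for dst
dst at 22 (size 12, align 2) → ends 34
port at 34 (size 2, align 2) → ends 36
length at 36 (size 4, align 2) → ends 40
total 40 bytes, alignment 2
array of 14: 14 × 40 = 560

560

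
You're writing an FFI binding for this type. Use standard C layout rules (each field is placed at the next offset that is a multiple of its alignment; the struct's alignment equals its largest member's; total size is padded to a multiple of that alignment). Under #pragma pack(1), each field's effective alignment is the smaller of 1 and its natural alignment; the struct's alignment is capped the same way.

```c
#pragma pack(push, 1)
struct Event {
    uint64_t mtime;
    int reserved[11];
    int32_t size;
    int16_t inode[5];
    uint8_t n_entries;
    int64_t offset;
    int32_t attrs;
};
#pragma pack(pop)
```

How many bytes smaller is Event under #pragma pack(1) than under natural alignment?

natural layout:
  0..8  mtime  (8B, 8-aligned)
  8..52  reserved  (44B, 4-aligned)
  52..56  size  (4B, 4-aligned)
  56..66  inode  (10B, 2-aligned)
  66..67  n_entries  (1B, 1-aligned)
  67..72  -- padding (5B)
  72..80  offset  (8B, 8-aligned)
  80..84  attrs  (4B, 4-aligned)
  84..88  -- tail padding (4B)
  sizeof = 88, alignof = 8
packed(1) layout:
  0..8  mtime  (8B, 1-aligned)
  8..52  reserved  (44B, 1-aligned)
  52..56  size  (4B, 1-aligned)
  56..66  inode  (10B, 1-aligned)
  66..67  n_entries  (1B, 1-aligned)
  67..75  offset  (8B, 1-aligned)
  75..79  attrs  (4B, 1-aligned)
  sizeof = 79, alignof = 1
88 − 79 = 9

9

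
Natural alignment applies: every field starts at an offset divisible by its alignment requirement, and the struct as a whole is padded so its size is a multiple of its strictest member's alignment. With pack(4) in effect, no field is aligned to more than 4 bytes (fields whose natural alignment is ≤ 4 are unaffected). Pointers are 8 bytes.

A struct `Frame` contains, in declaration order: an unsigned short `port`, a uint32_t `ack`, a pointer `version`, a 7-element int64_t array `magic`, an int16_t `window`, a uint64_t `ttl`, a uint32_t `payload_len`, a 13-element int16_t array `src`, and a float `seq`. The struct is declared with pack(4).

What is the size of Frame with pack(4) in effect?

port at 0 (size 2, align 2) → ends 2
pad 2 to align 4 for ack
ack at 4 (size 4, align 4) → ends 8
version at 8 (size 8, align 4) → ends 16
magic at 16 (size 56, align 4) → ends 72
window at 72 (size 2, align 2) → ends 74
pad 2 to align 4 for ttl
ttl at 76 (size 8, align 4) → ends 84
payload_len at 84 (size 4, align 4) → ends 88
src at 88 (size 26, align 2) → ends 114
pad 2 to align 4 for seq
seq at 116 (size 4, align 4) → ends 120
total 120 bytes, alignment 4

120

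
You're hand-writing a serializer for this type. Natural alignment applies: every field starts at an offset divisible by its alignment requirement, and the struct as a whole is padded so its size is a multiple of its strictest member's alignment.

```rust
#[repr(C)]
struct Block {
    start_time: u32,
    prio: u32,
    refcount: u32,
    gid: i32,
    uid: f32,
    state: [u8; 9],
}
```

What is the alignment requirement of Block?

4

member alignments: start_time=4, prio=4, refcount=4, gid=4, uid=4, state=1
max = 4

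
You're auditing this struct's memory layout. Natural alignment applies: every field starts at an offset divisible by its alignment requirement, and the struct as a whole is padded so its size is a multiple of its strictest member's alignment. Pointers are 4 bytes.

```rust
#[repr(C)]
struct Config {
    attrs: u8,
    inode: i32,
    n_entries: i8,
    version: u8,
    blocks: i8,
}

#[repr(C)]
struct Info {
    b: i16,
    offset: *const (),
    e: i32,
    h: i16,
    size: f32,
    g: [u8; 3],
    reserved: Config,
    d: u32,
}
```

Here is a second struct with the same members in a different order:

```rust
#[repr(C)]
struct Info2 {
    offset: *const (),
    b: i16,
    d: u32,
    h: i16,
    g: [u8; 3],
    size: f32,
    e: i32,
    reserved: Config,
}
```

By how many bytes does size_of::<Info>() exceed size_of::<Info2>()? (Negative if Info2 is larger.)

0

Config: 0..1  attrs  (1B, 1-aligned); 1..4  -- padding (3B); 4..8  inode  (4B, 4-aligned); 8..9  n_entries  (1B, 1-aligned); 9..10  version  (1B, 1-aligned); 10..11  blocks  (1B, 1-aligned); 11..12  -- tail padding (1B); sizeof = 12, alignof = 4
0..2  b  (2B, 2-aligned)
2..4  -- padding (2B)
4..8  offset  (4B, 4-aligned)
8..12  e  (4B, 4-aligned)
12..14  h  (2B, 2-aligned)
14..16  -- padding (2B)
16..20  size  (4B, 4-aligned)
20..23  g  (3B, 1-aligned)
23..24  -- padding (1B)
24..36  reserved  (12B, 4-aligned)
36..40  d  (4B, 4-aligned)
sizeof = 40, alignof = 4
— Info2 —
0..4  offset  (4B, 4-aligned)
4..6  b  (2B, 2-aligned)
6..8  -- padding (2B)
8..12  d  (4B, 4-aligned)
12..14  h  (2B, 2-aligned)
14..17  g  (3B, 1-aligned)
17..20  -- padding (3B)
20..24  size  (4B, 4-aligned)
24..28  e  (4B, 4-aligned)
28..40  reserved  (12B, 4-aligned)
sizeof = 40, alignof = 4
40 − 40 = 0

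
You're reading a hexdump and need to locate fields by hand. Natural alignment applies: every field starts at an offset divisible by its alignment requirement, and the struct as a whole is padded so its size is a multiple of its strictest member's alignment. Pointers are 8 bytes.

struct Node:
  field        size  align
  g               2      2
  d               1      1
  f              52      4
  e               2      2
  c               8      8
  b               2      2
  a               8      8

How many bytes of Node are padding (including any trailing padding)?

13

g at 0 (size 2, align 2) → ends 2
d at 2 (size 1, align 1) → ends 3
pad 1 to align 4 for f
f at 4 (size 52, align 4) → ends 56
e at 56 (size 2, align 2) → ends 58
pad 6 to align 8 for c
c at 64 (size 8, align 8) → ends 72
b at 72 (size 2, align 2) → ends 74
pad 6 to align 8 for a
a at 80 (size 8, align 8) → ends 88
total 88 bytes, alignment 8
data bytes 75, size 88 → padding 13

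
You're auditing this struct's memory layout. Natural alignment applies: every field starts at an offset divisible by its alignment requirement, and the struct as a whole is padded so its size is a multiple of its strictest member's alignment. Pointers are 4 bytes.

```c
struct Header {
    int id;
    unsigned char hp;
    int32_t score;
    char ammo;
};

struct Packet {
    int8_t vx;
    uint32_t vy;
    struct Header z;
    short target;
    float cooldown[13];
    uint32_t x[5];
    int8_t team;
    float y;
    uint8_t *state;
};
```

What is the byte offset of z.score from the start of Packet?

16

Header: id at 0 (size 4, align 4) → ends 4; hp at 4 (size 1, align 1) → ends 5; pad 3 to align 4 for score; score at 8 (size 4, align 4) → ends 12; ammo at 12 (size 1, align 1) → ends 13; tail pad 3 to reach multiple of 4; total 16 bytes, alignment 4
vx at 0 (size 1, align 1) → ends 1
pad 3 to align 4 for vy
vy at 4 (size 4, align 4) → ends 8
z at 8 (size 16, align 4) → ends 24
within Header: score at 8
8 + 8 = 16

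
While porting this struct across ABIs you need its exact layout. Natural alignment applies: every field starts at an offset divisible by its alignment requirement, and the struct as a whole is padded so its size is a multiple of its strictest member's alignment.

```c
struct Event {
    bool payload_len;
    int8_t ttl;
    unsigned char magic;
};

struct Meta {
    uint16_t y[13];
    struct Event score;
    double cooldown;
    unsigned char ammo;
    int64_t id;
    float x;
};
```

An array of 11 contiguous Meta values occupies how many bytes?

704

Event: 0..1  payload_len  (1B, 1-aligned); 1..2  ttl  (1B, 1-aligned); 2..3  magic  (1B, 1-aligned); sizeof = 3, alignof = 1
0..26  y  (26B, 2-aligned)
26..29  score  (3B, 1-aligned)
29..32  -- padding (3B)
32..40  cooldown  (8B, 8-aligned)
40..41  ammo  (1B, 1-aligned)
41..48  -- padding (7B)
48..56  id  (8B, 8-aligned)
56..60  x  (4B, 4-aligned)
60..64  -- tail padding (4B)
sizeof = 64, alignof = 8
array of 11: 11 × 64 = 704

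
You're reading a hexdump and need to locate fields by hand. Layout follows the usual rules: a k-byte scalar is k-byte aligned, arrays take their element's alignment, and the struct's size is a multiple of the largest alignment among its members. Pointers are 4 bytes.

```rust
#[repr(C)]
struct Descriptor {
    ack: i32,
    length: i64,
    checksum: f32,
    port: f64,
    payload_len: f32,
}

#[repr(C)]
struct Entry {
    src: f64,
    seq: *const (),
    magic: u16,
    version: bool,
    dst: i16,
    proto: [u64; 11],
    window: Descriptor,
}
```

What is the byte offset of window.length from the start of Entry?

120

Descriptor: ack at 0 (size 4, align 4) → ends 4; pad 4 to align 8 for length; length at 8 (size 8, align 8) → ends 16; checksum at 16 (size 4, align 4) → ends 20; pad 4 to align 8 for port; port at 24 (size 8, align 8) → ends 32; payload_len at 32 (size 4, align 4) → ends 36; tail pad 4 to reach multiple of 8; total 40 bytes, alignment 8
src at 0 (size 8, align 8) → ends 8
seq at 8 (size 4, align 4) → ends 12
magic at 12 (size 2, align 2) → ends 14
version at 14 (size 1, align 1) → ends 15
pad 1 to align 2 for dst
dst at 16 (size 2, align 2) → ends 18
pad 6 to align 8 for proto
proto at 24 (size 88, align 8) → ends 112
window at 112 (size 40, align 8) → ends 152
within Descriptor: length at 8
112 + 8 = 120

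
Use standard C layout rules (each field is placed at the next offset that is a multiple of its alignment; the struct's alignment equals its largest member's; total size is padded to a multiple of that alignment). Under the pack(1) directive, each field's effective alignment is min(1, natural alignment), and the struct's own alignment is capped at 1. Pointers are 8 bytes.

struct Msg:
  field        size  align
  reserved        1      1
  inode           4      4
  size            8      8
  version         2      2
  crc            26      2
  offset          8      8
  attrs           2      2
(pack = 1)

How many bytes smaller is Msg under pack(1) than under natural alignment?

13

natural layout:
  reserved at 0 (size 1, align 1) → ends 1
  pad 3 to align 4 for inode
  inode at 4 (size 4, align 4) → ends 8
  size at 8 (size 8, align 8) → ends 16
  version at 16 (size 2, align 2) → ends 18
  crc at 18 (size 26, align 2) → ends 44
  pad 4 to align 8 for offset
  offset at 48 (size 8, align 8) → ends 56
  attrs at 56 (size 2, align 2) → ends 58
  tail pad 6 to reach multiple of 8
  total 64 bytes, alignment 8
packed(1) layout:
  reserved at 0 (size 1, align 1) → ends 1
  inode at 1 (size 4, align 1) → ends 5
  size at 5 (size 8, align 1) → ends 13
  version at 13 (size 2, align 1) → ends 15
  crc at 15 (size 26, align 1) → ends 41
  offset at 41 (size 8, align 1) → ends 49
  attrs at 49 (size 2, align 1) → ends 51
  total 51 bytes, alignment 1
64 − 51 = 13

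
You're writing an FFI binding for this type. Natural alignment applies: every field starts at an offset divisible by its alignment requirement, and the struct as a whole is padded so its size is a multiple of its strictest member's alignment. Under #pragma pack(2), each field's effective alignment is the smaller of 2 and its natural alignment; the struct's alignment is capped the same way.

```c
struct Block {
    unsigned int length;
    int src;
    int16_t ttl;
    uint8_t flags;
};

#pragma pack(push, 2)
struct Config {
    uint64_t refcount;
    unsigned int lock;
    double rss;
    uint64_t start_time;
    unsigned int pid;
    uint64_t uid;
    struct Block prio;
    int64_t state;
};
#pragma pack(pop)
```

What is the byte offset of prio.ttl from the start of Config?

48

Block: @0: length [4B, align 4] → 4; @4: src [4B, align 4] → 8; @8: ttl [2B, align 2] → 10; @10: flags [1B, align 1] → 11; +1 tail pad (align 4); size 12, align 4
@0: refcount [8B, align 2] → 8
@8: lock [4B, align 2] → 12
@12: rss [8B, align 2] → 20
@20: start_time [8B, align 2] → 28
@28: pid [4B, align 2] → 32
@32: uid [8B, align 2] → 40
@40: prio [12B, align 2] → 52
within Block: ttl at 8
40 + 8 = 48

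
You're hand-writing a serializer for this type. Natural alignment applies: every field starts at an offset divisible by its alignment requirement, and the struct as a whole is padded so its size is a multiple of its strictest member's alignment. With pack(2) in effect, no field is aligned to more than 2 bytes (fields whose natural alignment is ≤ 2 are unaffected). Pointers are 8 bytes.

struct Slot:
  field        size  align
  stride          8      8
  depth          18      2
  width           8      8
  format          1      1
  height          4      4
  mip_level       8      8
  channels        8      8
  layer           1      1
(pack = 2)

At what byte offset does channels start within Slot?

@0: stride [8B, align 2] → 8
@8: depth [18B, align 2] → 26
@26: width [8B, align 2] → 34
@34: format [1B, align 1] → 35
+1 pad (align 2)
@36: height [4B, align 2] → 40
@40: mip_level [8B, align 2] → 48
@48: channels [8B, align 2] → 56

48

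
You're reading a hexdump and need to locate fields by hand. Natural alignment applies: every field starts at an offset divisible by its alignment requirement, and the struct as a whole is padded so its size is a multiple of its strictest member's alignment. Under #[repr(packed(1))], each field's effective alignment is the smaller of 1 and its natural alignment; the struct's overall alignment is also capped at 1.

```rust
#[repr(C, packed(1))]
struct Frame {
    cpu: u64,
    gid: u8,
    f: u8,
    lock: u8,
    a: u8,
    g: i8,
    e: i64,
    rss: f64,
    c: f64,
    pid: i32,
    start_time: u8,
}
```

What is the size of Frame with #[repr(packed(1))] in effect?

42

@0: cpu [8B, align 1] → 8
@8: gid [1B, align 1] → 9
@9: f [1B, align 1] → 10
@10: lock [1B, align 1] → 11
@11: a [1B, align 1] → 12
@12: g [1B, align 1] → 13
@13: e [8B, align 1] → 21
@21: rss [8B, align 1] → 29
@29: c [8B, align 1] → 37
@37: pid [4B, align 1] → 41
@41: start_time [1B, align 1] → 42
size 42, align 1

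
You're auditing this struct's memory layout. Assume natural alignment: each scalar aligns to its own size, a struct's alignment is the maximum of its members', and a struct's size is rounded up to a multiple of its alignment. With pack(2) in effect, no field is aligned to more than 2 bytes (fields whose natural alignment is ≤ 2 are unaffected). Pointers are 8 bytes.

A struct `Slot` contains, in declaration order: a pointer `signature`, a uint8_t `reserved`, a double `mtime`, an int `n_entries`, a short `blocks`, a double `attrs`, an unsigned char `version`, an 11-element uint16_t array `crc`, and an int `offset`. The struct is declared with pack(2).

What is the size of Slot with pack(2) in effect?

60

signature at 0 (size 8, align 2) → ends 8
reserved at 8 (size 1, align 1) → ends 9
pad 1 to align 2 for mtime
mtime at 10 (size 8, align 2) → ends 18
n_entries at 18 (size 4, align 2) → ends 22
blocks at 22 (size 2, align 2) → ends 24
attrs at 24 (size 8, align 2) → ends 32
version at 32 (size 1, align 1) → ends 33
pad 1 to align 2 for crc
crc at 34 (size 22, align 2) → ends 56
offset at 56 (size 4, align 2) → ends 60
total 60 bytes, alignment 2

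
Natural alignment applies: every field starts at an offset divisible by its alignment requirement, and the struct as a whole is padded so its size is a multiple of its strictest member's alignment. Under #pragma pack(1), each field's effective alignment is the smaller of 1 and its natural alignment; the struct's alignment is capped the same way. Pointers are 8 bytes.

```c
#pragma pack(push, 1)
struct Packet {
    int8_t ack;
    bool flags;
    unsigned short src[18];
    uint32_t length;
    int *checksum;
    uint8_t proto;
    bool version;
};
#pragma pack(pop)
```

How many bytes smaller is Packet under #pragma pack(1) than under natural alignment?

12

natural layout:
  ack at 0 (size 1, align 1) → ends 1
  flags at 1 (size 1, align 1) → ends 2
  src at 2 (size 36, align 2) → ends 38
  pad 2 to align 4 for length
  length at 40 (size 4, align 4) → ends 44
  pad 4 to align 8 for checksum
  checksum at 48 (size 8, align 8) → ends 56
  proto at 56 (size 1, align 1) → ends 57
  version at 57 (size 1, align 1) → ends 58
  tail pad 6 to reach multiple of 8
  total 64 bytes, alignment 8
packed(1) layout:
  ack at 0 (size 1, align 1) → ends 1
  flags at 1 (size 1, align 1) → ends 2
  src at 2 (size 36, align 1) → ends 38
  length at 38 (size 4, align 1) → ends 42
  checksum at 42 (size 8, align 1) → ends 50
  proto at 50 (size 1, align 1) → ends 51
  version at 51 (size 1, align 1) → ends 52
  total 52 bytes, alignment 1
64 − 52 = 12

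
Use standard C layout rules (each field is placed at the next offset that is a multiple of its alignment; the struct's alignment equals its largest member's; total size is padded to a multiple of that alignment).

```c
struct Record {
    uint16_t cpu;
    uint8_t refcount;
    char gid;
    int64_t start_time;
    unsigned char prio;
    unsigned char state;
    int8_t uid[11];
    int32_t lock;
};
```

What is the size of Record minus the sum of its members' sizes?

@0: cpu [2B, align 2] → 2
@2: refcount [1B, align 1] → 3
@3: gid [1B, align 1] → 4
+4 pad (align 8)
@8: start_time [8B, align 8] → 16
@16: prio [1B, align 1] → 17
@17: state [1B, align 1] → 18
@18: uid [11B, align 1] → 29
+3 pad (align 4)
@32: lock [4B, align 4] → 36
+4 tail pad (align 8)
size 40, align 8
data bytes 29, size 40 → padding 11

11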